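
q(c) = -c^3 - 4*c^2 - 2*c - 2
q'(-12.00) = -338.00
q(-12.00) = 1174.00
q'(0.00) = -2.00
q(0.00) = -2.00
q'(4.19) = -88.19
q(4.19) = -154.16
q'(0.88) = -11.36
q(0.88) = -7.54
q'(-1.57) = 3.17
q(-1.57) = -4.85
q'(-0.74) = 2.28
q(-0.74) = -2.31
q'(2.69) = -45.23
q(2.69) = -55.79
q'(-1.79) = 2.71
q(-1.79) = -5.50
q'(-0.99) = 2.98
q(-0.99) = -2.97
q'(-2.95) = -4.51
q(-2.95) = -5.24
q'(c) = -3*c^2 - 8*c - 2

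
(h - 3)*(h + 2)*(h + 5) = h^3 + 4*h^2 - 11*h - 30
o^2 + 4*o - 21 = (o - 3)*(o + 7)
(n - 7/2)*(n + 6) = n^2 + 5*n/2 - 21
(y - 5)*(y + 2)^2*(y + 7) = y^4 + 6*y^3 - 23*y^2 - 132*y - 140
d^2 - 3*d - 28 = (d - 7)*(d + 4)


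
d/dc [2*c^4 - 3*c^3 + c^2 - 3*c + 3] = 8*c^3 - 9*c^2 + 2*c - 3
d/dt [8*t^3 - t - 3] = 24*t^2 - 1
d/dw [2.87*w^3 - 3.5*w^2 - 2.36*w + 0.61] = 8.61*w^2 - 7.0*w - 2.36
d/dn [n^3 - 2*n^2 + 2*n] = 3*n^2 - 4*n + 2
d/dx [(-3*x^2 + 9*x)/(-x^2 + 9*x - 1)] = 3*(-6*x^2 + 2*x - 3)/(x^4 - 18*x^3 + 83*x^2 - 18*x + 1)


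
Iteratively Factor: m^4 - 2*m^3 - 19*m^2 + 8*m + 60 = (m - 5)*(m^3 + 3*m^2 - 4*m - 12) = (m - 5)*(m + 3)*(m^2 - 4) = (m - 5)*(m + 2)*(m + 3)*(m - 2)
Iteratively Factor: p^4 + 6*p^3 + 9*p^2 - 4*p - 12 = (p + 2)*(p^3 + 4*p^2 + p - 6) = (p + 2)^2*(p^2 + 2*p - 3) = (p - 1)*(p + 2)^2*(p + 3)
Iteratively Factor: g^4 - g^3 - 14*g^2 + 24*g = (g - 3)*(g^3 + 2*g^2 - 8*g) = (g - 3)*(g + 4)*(g^2 - 2*g) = g*(g - 3)*(g + 4)*(g - 2)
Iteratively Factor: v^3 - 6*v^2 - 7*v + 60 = (v + 3)*(v^2 - 9*v + 20) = (v - 5)*(v + 3)*(v - 4)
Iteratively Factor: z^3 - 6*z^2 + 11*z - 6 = (z - 1)*(z^2 - 5*z + 6) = (z - 2)*(z - 1)*(z - 3)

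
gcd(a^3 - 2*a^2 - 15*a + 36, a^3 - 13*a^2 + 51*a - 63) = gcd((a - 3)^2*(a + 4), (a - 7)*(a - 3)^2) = a^2 - 6*a + 9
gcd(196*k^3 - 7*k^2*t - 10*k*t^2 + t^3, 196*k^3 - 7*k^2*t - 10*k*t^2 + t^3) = 196*k^3 - 7*k^2*t - 10*k*t^2 + t^3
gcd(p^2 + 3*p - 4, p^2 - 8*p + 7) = p - 1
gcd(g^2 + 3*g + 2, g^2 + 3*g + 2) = g^2 + 3*g + 2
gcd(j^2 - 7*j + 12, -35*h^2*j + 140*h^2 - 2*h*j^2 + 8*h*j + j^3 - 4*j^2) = j - 4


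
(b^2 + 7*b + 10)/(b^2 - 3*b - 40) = (b + 2)/(b - 8)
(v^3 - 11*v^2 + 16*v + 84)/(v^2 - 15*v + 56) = (v^2 - 4*v - 12)/(v - 8)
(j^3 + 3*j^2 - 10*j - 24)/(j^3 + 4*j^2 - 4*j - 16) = (j - 3)/(j - 2)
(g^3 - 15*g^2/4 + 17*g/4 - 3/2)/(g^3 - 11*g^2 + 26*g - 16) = (g - 3/4)/(g - 8)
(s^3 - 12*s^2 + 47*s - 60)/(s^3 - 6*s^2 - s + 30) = (s - 4)/(s + 2)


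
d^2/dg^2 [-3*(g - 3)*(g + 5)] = -6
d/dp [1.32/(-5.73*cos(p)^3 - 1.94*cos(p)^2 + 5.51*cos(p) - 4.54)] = (-22.6908*cos(p)^2 - 5.1216*cos(p) + 7.2732)*sin(p)/(5.73*cos(p)^3 + 1.94*cos(p)^2 - 5.51*cos(p) + 4.54)^2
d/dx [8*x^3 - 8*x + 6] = 24*x^2 - 8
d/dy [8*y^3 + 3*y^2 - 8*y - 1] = 24*y^2 + 6*y - 8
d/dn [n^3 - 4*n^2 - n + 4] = 3*n^2 - 8*n - 1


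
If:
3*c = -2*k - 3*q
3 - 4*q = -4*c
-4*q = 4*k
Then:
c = -3/16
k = -9/16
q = 9/16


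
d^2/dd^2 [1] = 0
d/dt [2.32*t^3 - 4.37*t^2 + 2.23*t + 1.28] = 6.96*t^2 - 8.74*t + 2.23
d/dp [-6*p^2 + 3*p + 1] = 3 - 12*p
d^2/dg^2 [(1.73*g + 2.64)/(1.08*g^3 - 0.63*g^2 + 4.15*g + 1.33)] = (12.107232*g^5 + 29.889*g^4 - 42.874542*g^3 + 47.462112*g^2 - 55.468854*g + 76.261442)/(1.259712*g^9 - 2.204496*g^8 + 15.807636*g^7 - 12.538071*g^6 + 55.312713*g^5 + 4.799466*g^4 + 56.340901*g^3 + 65.374554*g^2 + 22.022805*g + 2.352637)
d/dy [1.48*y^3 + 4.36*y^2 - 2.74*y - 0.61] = 4.44*y^2 + 8.72*y - 2.74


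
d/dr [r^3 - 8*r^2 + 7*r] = 3*r^2 - 16*r + 7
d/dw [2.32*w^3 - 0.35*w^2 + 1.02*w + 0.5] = 6.96*w^2 - 0.7*w + 1.02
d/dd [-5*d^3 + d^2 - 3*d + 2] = -15*d^2 + 2*d - 3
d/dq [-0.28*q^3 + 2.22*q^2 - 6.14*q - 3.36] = -0.84*q^2 + 4.44*q - 6.14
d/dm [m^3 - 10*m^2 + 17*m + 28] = 3*m^2 - 20*m + 17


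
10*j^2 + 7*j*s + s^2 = (2*j + s)*(5*j + s)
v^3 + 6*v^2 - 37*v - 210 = (v - 6)*(v + 5)*(v + 7)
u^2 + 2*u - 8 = (u - 2)*(u + 4)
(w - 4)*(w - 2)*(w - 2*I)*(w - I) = w^4 - 6*w^3 - 3*I*w^3 + 6*w^2 + 18*I*w^2 + 12*w - 24*I*w - 16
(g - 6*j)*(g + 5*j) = g^2 - g*j - 30*j^2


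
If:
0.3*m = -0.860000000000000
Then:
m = -2.87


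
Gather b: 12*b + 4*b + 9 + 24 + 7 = 16*b + 40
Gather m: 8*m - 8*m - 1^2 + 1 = 0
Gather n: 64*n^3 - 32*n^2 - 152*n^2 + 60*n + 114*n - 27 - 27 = 64*n^3 - 184*n^2 + 174*n - 54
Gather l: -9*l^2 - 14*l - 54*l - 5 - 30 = -9*l^2 - 68*l - 35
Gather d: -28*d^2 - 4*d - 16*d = -28*d^2 - 20*d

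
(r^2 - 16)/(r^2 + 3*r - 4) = (r - 4)/(r - 1)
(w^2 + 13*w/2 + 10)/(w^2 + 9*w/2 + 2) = (2*w + 5)/(2*w + 1)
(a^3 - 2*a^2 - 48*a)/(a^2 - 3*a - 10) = a*(-a^2 + 2*a + 48)/(-a^2 + 3*a + 10)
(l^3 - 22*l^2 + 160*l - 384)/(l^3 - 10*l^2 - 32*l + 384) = (l - 6)/(l + 6)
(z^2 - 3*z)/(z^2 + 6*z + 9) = z*(z - 3)/(z^2 + 6*z + 9)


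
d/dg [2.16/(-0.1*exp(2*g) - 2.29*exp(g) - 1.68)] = (0.432*exp(g) + 4.9464)*exp(g)/(0.1*exp(2*g) + 2.29*exp(g) + 1.68)^2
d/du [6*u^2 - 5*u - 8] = 12*u - 5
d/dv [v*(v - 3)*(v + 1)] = 3*v^2 - 4*v - 3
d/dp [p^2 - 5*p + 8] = 2*p - 5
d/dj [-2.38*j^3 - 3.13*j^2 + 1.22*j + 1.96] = -7.14*j^2 - 6.26*j + 1.22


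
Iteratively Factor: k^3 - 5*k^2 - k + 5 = (k + 1)*(k^2 - 6*k + 5) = (k - 1)*(k + 1)*(k - 5)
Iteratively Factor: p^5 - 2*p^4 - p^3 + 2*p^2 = (p)*(p^4 - 2*p^3 - p^2 + 2*p) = p*(p - 2)*(p^3 - p) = p^2*(p - 2)*(p^2 - 1) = p^2*(p - 2)*(p - 1)*(p + 1)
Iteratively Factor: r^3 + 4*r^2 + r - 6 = (r - 1)*(r^2 + 5*r + 6) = (r - 1)*(r + 3)*(r + 2)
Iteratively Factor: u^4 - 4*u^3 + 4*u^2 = (u - 2)*(u^3 - 2*u^2) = u*(u - 2)*(u^2 - 2*u) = u^2*(u - 2)*(u - 2)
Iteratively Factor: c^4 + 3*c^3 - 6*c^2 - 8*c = (c + 4)*(c^3 - c^2 - 2*c) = c*(c + 4)*(c^2 - c - 2) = c*(c - 2)*(c + 4)*(c + 1)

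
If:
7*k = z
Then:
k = z/7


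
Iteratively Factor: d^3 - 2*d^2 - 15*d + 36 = (d + 4)*(d^2 - 6*d + 9) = (d - 3)*(d + 4)*(d - 3)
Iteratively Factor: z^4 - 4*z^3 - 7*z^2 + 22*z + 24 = (z - 4)*(z^3 - 7*z - 6) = (z - 4)*(z - 3)*(z^2 + 3*z + 2) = (z - 4)*(z - 3)*(z + 2)*(z + 1)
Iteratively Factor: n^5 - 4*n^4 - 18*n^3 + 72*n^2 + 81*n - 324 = (n - 3)*(n^4 - n^3 - 21*n^2 + 9*n + 108) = (n - 4)*(n - 3)*(n^3 + 3*n^2 - 9*n - 27) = (n - 4)*(n - 3)^2*(n^2 + 6*n + 9) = (n - 4)*(n - 3)^2*(n + 3)*(n + 3)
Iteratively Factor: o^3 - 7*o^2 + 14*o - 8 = (o - 1)*(o^2 - 6*o + 8) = (o - 2)*(o - 1)*(o - 4)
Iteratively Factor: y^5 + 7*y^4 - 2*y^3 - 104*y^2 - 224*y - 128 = (y - 4)*(y^4 + 11*y^3 + 42*y^2 + 64*y + 32) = (y - 4)*(y + 4)*(y^3 + 7*y^2 + 14*y + 8) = (y - 4)*(y + 1)*(y + 4)*(y^2 + 6*y + 8) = (y - 4)*(y + 1)*(y + 4)^2*(y + 2)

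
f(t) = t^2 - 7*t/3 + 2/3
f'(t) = 2*t - 7/3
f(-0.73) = 2.90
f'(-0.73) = -3.79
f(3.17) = 3.32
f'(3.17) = 4.01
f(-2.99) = 16.58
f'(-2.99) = -8.31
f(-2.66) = 13.95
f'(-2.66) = -7.65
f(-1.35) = 5.64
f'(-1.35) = -5.03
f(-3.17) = 18.11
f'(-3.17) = -8.67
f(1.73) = -0.38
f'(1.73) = 1.13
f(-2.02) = 9.46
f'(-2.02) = -6.37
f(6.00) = 22.67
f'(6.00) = 9.67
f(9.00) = 60.67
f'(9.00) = 15.67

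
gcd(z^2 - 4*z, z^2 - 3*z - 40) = 1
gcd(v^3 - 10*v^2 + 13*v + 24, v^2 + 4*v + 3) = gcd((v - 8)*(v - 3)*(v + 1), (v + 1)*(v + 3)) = v + 1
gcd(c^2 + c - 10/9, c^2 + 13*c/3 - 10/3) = c - 2/3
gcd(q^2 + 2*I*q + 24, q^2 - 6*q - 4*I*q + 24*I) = q - 4*I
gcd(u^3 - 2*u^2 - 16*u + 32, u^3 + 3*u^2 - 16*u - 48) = u^2 - 16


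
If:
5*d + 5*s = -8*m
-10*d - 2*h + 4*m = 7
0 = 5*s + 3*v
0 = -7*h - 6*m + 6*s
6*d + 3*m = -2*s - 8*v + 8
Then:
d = -8429/33778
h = -18339/16889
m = 9850/16889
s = -23091/33778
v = 38485/33778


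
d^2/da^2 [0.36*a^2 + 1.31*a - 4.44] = 0.720000000000000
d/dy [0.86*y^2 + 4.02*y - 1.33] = 1.72*y + 4.02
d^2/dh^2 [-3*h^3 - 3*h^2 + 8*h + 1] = -18*h - 6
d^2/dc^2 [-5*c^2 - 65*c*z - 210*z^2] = -10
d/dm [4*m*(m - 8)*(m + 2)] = 12*m^2 - 48*m - 64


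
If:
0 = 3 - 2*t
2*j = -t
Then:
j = -3/4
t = 3/2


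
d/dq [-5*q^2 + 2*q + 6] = 2 - 10*q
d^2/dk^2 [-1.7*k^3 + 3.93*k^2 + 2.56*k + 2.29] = 7.86 - 10.2*k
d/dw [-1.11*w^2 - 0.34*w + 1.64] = -2.22*w - 0.34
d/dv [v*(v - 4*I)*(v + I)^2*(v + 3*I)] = 5*v^4 + 4*I*v^3 + 39*v^2 + 50*I*v - 12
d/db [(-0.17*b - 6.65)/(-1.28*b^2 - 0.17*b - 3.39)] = (0.2176*b^2 + 0.0289*b - (0.17*b + 6.65)*(2.56*b + 0.17) + 0.5763)/(1.28*b^2 + 0.17*b + 3.39)^2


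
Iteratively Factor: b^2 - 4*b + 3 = (b - 3)*(b - 1)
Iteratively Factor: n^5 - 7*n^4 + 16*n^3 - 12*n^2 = (n)*(n^4 - 7*n^3 + 16*n^2 - 12*n) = n*(n - 2)*(n^3 - 5*n^2 + 6*n) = n*(n - 2)^2*(n^2 - 3*n) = n*(n - 3)*(n - 2)^2*(n)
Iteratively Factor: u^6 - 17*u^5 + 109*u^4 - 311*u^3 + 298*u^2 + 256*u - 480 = (u - 4)*(u^5 - 13*u^4 + 57*u^3 - 83*u^2 - 34*u + 120) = (u - 4)*(u + 1)*(u^4 - 14*u^3 + 71*u^2 - 154*u + 120) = (u - 4)*(u - 2)*(u + 1)*(u^3 - 12*u^2 + 47*u - 60) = (u - 4)^2*(u - 2)*(u + 1)*(u^2 - 8*u + 15) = (u - 4)^2*(u - 3)*(u - 2)*(u + 1)*(u - 5)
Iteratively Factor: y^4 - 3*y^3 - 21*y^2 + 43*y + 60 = (y - 5)*(y^3 + 2*y^2 - 11*y - 12) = (y - 5)*(y + 1)*(y^2 + y - 12) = (y - 5)*(y + 1)*(y + 4)*(y - 3)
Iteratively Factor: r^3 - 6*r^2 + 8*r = (r - 2)*(r^2 - 4*r) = (r - 4)*(r - 2)*(r)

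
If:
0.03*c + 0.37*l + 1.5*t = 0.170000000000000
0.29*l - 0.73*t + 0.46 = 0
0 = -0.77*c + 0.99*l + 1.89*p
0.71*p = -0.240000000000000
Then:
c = -1.79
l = -0.75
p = -0.34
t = 0.33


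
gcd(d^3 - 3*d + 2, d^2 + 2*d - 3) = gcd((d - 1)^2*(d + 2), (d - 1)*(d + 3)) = d - 1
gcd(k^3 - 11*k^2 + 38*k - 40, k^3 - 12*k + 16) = k - 2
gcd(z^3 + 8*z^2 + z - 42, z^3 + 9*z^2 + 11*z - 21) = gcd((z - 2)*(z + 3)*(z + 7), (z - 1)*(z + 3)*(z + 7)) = z^2 + 10*z + 21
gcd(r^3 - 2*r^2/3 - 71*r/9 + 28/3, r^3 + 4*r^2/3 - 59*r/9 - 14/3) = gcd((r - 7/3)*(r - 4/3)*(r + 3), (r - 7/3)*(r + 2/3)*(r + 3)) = r^2 + 2*r/3 - 7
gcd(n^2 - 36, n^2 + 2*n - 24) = n + 6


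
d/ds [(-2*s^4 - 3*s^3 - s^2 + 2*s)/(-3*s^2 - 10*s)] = (12*s^3 + 69*s^2 + 60*s + 16)/(9*s^2 + 60*s + 100)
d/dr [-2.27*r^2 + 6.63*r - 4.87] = 6.63 - 4.54*r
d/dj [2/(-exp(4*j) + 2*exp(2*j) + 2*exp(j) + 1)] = (8*exp(3*j) - 8*exp(j) - 4)*exp(j)/(-exp(4*j) + 2*exp(2*j) + 2*exp(j) + 1)^2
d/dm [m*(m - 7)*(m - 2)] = 3*m^2 - 18*m + 14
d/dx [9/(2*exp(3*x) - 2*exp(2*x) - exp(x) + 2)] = (-54*exp(2*x) + 36*exp(x) + 9)*exp(x)/(2*exp(3*x) - 2*exp(2*x) - exp(x) + 2)^2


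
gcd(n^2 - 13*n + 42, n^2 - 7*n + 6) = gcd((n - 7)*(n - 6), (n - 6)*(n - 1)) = n - 6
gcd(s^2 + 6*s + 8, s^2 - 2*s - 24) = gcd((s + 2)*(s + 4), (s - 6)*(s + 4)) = s + 4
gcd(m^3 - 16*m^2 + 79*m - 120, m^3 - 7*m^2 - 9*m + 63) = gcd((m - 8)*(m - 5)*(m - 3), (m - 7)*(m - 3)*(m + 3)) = m - 3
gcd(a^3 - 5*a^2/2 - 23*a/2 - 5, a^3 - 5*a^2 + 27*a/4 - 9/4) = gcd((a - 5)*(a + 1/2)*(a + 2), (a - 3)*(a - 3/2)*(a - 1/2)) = 1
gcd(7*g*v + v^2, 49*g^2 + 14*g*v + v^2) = 7*g + v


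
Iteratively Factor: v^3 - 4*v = (v - 2)*(v^2 + 2*v) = (v - 2)*(v + 2)*(v)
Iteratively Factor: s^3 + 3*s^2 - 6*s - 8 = (s + 4)*(s^2 - s - 2) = (s - 2)*(s + 4)*(s + 1)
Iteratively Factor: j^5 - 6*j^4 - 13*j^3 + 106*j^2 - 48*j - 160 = (j - 2)*(j^4 - 4*j^3 - 21*j^2 + 64*j + 80) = (j - 5)*(j - 2)*(j^3 + j^2 - 16*j - 16) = (j - 5)*(j - 2)*(j + 4)*(j^2 - 3*j - 4) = (j - 5)*(j - 4)*(j - 2)*(j + 4)*(j + 1)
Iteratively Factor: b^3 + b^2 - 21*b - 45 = (b + 3)*(b^2 - 2*b - 15) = (b - 5)*(b + 3)*(b + 3)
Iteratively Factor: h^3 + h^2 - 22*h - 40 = (h - 5)*(h^2 + 6*h + 8) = (h - 5)*(h + 2)*(h + 4)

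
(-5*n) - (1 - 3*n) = -2*n - 1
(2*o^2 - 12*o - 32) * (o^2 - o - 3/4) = 2*o^4 - 14*o^3 - 43*o^2/2 + 41*o + 24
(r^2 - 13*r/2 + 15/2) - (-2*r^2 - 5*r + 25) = 3*r^2 - 3*r/2 - 35/2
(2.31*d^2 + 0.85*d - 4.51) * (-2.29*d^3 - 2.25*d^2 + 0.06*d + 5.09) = -5.2899*d^5 - 7.144*d^4 + 8.554*d^3 + 21.9564*d^2 + 4.0559*d - 22.9559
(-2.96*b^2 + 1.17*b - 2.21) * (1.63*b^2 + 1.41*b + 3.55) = -4.8248*b^4 - 2.2665*b^3 - 12.4606*b^2 + 1.0374*b - 7.8455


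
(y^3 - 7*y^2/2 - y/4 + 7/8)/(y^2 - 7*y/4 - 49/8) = (4*y^2 - 1)/(4*y + 7)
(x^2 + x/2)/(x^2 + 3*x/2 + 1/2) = x/(x + 1)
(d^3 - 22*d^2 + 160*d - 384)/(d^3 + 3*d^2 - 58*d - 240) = (d^2 - 14*d + 48)/(d^2 + 11*d + 30)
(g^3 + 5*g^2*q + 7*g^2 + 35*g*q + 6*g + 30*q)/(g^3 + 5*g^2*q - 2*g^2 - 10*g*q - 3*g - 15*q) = (g + 6)/(g - 3)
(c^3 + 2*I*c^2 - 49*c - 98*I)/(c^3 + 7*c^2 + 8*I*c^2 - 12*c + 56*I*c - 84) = (c - 7)/(c + 6*I)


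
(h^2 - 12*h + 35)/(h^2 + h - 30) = (h - 7)/(h + 6)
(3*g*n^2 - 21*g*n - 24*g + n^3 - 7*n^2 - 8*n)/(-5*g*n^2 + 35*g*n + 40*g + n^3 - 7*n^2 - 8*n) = (-3*g - n)/(5*g - n)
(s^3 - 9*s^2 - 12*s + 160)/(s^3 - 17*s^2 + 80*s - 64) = (s^2 - s - 20)/(s^2 - 9*s + 8)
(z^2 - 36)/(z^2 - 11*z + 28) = (z^2 - 36)/(z^2 - 11*z + 28)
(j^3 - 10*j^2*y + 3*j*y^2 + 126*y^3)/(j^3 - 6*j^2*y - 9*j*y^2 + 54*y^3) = (-j + 7*y)/(-j + 3*y)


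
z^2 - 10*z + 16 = (z - 8)*(z - 2)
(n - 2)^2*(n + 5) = n^3 + n^2 - 16*n + 20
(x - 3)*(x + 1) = x^2 - 2*x - 3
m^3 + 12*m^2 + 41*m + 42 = (m + 2)*(m + 3)*(m + 7)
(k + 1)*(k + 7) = k^2 + 8*k + 7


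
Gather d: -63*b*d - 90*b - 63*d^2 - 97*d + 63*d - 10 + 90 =-90*b - 63*d^2 + d*(-63*b - 34) + 80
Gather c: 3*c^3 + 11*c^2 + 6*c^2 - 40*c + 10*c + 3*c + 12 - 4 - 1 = 3*c^3 + 17*c^2 - 27*c + 7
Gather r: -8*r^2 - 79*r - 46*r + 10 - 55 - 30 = -8*r^2 - 125*r - 75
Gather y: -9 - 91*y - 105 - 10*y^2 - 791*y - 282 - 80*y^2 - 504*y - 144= -90*y^2 - 1386*y - 540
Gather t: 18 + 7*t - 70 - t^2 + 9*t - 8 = -t^2 + 16*t - 60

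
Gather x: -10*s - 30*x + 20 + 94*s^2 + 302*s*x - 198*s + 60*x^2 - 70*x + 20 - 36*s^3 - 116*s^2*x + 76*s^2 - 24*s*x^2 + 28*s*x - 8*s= -36*s^3 + 170*s^2 - 216*s + x^2*(60 - 24*s) + x*(-116*s^2 + 330*s - 100) + 40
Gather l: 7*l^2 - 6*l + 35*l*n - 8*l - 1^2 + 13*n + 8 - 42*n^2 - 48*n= 7*l^2 + l*(35*n - 14) - 42*n^2 - 35*n + 7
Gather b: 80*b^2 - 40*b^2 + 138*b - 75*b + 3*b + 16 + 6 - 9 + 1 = 40*b^2 + 66*b + 14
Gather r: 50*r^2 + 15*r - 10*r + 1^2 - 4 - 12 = 50*r^2 + 5*r - 15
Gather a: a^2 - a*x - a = a^2 + a*(-x - 1)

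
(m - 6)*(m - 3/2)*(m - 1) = m^3 - 17*m^2/2 + 33*m/2 - 9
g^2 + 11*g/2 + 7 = (g + 2)*(g + 7/2)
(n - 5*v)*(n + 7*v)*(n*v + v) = n^3*v + 2*n^2*v^2 + n^2*v - 35*n*v^3 + 2*n*v^2 - 35*v^3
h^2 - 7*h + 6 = (h - 6)*(h - 1)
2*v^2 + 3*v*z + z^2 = (v + z)*(2*v + z)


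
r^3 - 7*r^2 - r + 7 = (r - 7)*(r - 1)*(r + 1)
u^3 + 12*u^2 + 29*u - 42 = (u - 1)*(u + 6)*(u + 7)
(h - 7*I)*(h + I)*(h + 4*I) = h^3 - 2*I*h^2 + 31*h + 28*I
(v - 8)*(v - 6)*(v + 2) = v^3 - 12*v^2 + 20*v + 96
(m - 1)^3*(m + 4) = m^4 + m^3 - 9*m^2 + 11*m - 4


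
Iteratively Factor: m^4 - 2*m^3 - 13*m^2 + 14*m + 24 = (m + 1)*(m^3 - 3*m^2 - 10*m + 24) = (m - 4)*(m + 1)*(m^2 + m - 6) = (m - 4)*(m - 2)*(m + 1)*(m + 3)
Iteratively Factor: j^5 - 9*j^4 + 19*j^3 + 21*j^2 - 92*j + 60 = (j - 5)*(j^4 - 4*j^3 - j^2 + 16*j - 12) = (j - 5)*(j + 2)*(j^3 - 6*j^2 + 11*j - 6) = (j - 5)*(j - 3)*(j + 2)*(j^2 - 3*j + 2) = (j - 5)*(j - 3)*(j - 2)*(j + 2)*(j - 1)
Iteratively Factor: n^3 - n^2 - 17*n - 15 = (n + 1)*(n^2 - 2*n - 15) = (n + 1)*(n + 3)*(n - 5)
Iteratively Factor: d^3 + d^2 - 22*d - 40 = (d + 2)*(d^2 - d - 20) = (d - 5)*(d + 2)*(d + 4)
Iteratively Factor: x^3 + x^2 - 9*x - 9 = (x + 1)*(x^2 - 9) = (x + 1)*(x + 3)*(x - 3)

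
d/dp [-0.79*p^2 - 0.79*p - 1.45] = -1.58*p - 0.79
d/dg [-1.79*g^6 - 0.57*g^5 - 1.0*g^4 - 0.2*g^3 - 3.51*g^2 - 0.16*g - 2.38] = -10.74*g^5 - 2.85*g^4 - 4.0*g^3 - 0.6*g^2 - 7.02*g - 0.16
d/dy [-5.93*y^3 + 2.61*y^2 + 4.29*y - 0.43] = -17.79*y^2 + 5.22*y + 4.29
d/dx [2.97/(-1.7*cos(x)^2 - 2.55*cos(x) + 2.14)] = -(10.098*cos(x) + 7.5735)*sin(x)/(1.7*cos(x)^2 + 2.55*cos(x) - 2.14)^2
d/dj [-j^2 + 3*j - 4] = 3 - 2*j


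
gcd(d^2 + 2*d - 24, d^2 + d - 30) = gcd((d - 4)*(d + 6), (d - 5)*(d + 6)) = d + 6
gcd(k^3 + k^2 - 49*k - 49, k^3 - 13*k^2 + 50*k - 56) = k - 7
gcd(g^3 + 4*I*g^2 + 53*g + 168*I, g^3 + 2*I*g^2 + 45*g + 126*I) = g^2 - 4*I*g + 21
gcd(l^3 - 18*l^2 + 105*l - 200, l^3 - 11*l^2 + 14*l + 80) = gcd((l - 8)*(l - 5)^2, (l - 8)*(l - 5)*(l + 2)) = l^2 - 13*l + 40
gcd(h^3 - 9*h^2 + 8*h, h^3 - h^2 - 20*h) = h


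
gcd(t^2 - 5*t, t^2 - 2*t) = t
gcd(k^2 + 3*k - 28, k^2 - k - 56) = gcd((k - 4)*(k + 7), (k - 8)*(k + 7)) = k + 7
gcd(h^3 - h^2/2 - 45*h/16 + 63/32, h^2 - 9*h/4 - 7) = h + 7/4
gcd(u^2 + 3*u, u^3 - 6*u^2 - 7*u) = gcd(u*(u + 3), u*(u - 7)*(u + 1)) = u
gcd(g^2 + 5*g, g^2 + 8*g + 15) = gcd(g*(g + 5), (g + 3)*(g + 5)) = g + 5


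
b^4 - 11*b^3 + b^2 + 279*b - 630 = (b - 7)*(b - 6)*(b - 3)*(b + 5)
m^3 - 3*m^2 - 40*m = m*(m - 8)*(m + 5)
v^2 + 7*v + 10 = (v + 2)*(v + 5)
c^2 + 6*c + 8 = (c + 2)*(c + 4)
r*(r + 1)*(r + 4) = r^3 + 5*r^2 + 4*r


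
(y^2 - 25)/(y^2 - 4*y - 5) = (y + 5)/(y + 1)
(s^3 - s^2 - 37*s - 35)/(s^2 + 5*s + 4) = (s^2 - 2*s - 35)/(s + 4)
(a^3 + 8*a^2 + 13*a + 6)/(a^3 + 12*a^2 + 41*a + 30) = (a + 1)/(a + 5)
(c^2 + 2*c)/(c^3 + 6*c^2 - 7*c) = (c + 2)/(c^2 + 6*c - 7)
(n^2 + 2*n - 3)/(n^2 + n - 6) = (n - 1)/(n - 2)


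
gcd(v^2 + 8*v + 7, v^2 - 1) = v + 1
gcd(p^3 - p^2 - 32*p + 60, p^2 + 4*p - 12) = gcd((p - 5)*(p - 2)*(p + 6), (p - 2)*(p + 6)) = p^2 + 4*p - 12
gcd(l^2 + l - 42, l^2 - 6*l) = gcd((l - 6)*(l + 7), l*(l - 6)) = l - 6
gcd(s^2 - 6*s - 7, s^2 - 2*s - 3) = s + 1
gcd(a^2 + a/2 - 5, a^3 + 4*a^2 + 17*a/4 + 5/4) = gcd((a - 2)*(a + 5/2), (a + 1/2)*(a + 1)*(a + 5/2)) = a + 5/2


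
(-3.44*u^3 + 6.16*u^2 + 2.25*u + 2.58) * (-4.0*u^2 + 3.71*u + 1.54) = 13.76*u^5 - 37.4024*u^4 + 8.556*u^3 + 7.5139*u^2 + 13.0368*u + 3.9732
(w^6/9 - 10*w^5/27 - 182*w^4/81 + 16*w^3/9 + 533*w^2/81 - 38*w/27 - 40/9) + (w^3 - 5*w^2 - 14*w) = w^6/9 - 10*w^5/27 - 182*w^4/81 + 25*w^3/9 + 128*w^2/81 - 416*w/27 - 40/9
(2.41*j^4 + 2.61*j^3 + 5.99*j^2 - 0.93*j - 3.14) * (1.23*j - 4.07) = 2.9643*j^5 - 6.5984*j^4 - 3.255*j^3 - 25.5232*j^2 - 0.0770999999999997*j + 12.7798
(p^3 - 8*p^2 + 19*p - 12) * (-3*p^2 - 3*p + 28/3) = -3*p^5 + 21*p^4 - 71*p^3/3 - 287*p^2/3 + 640*p/3 - 112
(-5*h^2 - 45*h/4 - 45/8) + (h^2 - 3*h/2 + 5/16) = -4*h^2 - 51*h/4 - 85/16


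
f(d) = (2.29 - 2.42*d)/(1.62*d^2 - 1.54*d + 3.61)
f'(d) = (1.54 - 3.24*d)*(2.29 - 2.42*d)/(1.62*d^2 - 1.54*d + 3.61)^2 - 2.42/(1.62*d^2 - 1.54*d + 3.61)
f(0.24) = 0.51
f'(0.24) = -0.61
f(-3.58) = 0.37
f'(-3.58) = 0.08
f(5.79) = -0.24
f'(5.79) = 0.03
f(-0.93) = 0.70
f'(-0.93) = 0.12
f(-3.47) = 0.38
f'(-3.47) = 0.08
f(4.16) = -0.31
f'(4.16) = 0.05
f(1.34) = -0.21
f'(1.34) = -0.41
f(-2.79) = 0.44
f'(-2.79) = 0.11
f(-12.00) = 0.12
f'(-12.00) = 0.01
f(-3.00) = 0.42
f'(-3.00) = 0.10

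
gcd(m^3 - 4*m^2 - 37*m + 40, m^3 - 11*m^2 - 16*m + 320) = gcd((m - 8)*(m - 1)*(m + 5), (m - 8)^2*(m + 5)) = m^2 - 3*m - 40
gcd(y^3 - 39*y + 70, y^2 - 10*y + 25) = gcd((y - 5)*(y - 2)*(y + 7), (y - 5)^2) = y - 5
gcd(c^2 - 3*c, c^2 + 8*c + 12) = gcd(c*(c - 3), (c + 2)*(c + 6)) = 1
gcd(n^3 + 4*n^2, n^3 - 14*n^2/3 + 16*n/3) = n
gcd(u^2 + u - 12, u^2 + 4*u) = u + 4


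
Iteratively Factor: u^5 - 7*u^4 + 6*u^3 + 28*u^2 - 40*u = (u - 2)*(u^4 - 5*u^3 - 4*u^2 + 20*u) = (u - 2)^2*(u^3 - 3*u^2 - 10*u) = (u - 2)^2*(u + 2)*(u^2 - 5*u) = u*(u - 2)^2*(u + 2)*(u - 5)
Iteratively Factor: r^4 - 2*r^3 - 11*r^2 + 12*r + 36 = (r + 2)*(r^3 - 4*r^2 - 3*r + 18) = (r + 2)^2*(r^2 - 6*r + 9) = (r - 3)*(r + 2)^2*(r - 3)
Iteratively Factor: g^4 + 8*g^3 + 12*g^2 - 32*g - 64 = (g + 2)*(g^3 + 6*g^2 - 32) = (g + 2)*(g + 4)*(g^2 + 2*g - 8) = (g + 2)*(g + 4)^2*(g - 2)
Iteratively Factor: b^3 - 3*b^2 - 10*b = (b)*(b^2 - 3*b - 10) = b*(b + 2)*(b - 5)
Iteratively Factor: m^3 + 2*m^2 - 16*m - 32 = (m - 4)*(m^2 + 6*m + 8) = (m - 4)*(m + 4)*(m + 2)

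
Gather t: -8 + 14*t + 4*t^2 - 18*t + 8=4*t^2 - 4*t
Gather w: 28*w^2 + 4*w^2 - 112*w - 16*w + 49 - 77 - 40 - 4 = 32*w^2 - 128*w - 72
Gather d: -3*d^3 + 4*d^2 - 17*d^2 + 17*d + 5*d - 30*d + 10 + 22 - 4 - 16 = -3*d^3 - 13*d^2 - 8*d + 12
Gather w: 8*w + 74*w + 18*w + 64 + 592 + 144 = 100*w + 800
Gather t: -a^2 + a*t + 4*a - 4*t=-a^2 + 4*a + t*(a - 4)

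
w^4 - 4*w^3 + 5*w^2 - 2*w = w*(w - 2)*(w - 1)^2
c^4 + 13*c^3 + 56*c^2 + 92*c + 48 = (c + 1)*(c + 2)*(c + 4)*(c + 6)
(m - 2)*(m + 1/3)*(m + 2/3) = m^3 - m^2 - 16*m/9 - 4/9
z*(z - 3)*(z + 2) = z^3 - z^2 - 6*z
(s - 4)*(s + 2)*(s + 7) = s^3 + 5*s^2 - 22*s - 56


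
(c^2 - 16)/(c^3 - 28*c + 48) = (c + 4)/(c^2 + 4*c - 12)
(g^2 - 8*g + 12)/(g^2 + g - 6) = (g - 6)/(g + 3)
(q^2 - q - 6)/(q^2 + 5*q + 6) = (q - 3)/(q + 3)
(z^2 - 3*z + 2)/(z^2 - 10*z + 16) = (z - 1)/(z - 8)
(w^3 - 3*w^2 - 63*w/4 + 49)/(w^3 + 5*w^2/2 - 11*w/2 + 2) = (4*w^2 - 28*w + 49)/(2*(2*w^2 - 3*w + 1))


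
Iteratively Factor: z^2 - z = (z - 1)*(z)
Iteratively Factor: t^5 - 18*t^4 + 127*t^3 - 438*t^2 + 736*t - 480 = (t - 4)*(t^4 - 14*t^3 + 71*t^2 - 154*t + 120) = (t - 4)*(t - 3)*(t^3 - 11*t^2 + 38*t - 40) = (t - 4)^2*(t - 3)*(t^2 - 7*t + 10) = (t - 4)^2*(t - 3)*(t - 2)*(t - 5)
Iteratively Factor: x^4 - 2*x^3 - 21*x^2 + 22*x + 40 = (x + 1)*(x^3 - 3*x^2 - 18*x + 40) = (x - 2)*(x + 1)*(x^2 - x - 20) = (x - 2)*(x + 1)*(x + 4)*(x - 5)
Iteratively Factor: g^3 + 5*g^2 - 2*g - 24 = (g + 3)*(g^2 + 2*g - 8) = (g - 2)*(g + 3)*(g + 4)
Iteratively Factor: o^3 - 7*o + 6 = (o - 2)*(o^2 + 2*o - 3) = (o - 2)*(o + 3)*(o - 1)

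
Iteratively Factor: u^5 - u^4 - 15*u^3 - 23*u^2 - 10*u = (u + 1)*(u^4 - 2*u^3 - 13*u^2 - 10*u) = (u + 1)^2*(u^3 - 3*u^2 - 10*u) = (u - 5)*(u + 1)^2*(u^2 + 2*u) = u*(u - 5)*(u + 1)^2*(u + 2)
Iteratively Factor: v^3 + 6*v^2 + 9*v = (v)*(v^2 + 6*v + 9) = v*(v + 3)*(v + 3)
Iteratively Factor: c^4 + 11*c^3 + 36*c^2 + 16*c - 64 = (c + 4)*(c^3 + 7*c^2 + 8*c - 16) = (c + 4)^2*(c^2 + 3*c - 4) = (c - 1)*(c + 4)^2*(c + 4)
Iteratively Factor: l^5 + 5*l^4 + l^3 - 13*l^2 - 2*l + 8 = (l + 2)*(l^4 + 3*l^3 - 5*l^2 - 3*l + 4) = (l + 1)*(l + 2)*(l^3 + 2*l^2 - 7*l + 4) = (l - 1)*(l + 1)*(l + 2)*(l^2 + 3*l - 4) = (l - 1)*(l + 1)*(l + 2)*(l + 4)*(l - 1)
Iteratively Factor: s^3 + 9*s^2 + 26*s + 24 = (s + 4)*(s^2 + 5*s + 6) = (s + 3)*(s + 4)*(s + 2)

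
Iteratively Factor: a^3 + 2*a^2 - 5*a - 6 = (a - 2)*(a^2 + 4*a + 3) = (a - 2)*(a + 3)*(a + 1)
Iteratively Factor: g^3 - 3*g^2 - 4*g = (g - 4)*(g^2 + g) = (g - 4)*(g + 1)*(g)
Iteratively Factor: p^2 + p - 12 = (p - 3)*(p + 4)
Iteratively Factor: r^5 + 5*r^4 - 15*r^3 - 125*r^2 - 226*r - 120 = (r + 3)*(r^4 + 2*r^3 - 21*r^2 - 62*r - 40) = (r + 3)*(r + 4)*(r^3 - 2*r^2 - 13*r - 10) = (r + 2)*(r + 3)*(r + 4)*(r^2 - 4*r - 5) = (r - 5)*(r + 2)*(r + 3)*(r + 4)*(r + 1)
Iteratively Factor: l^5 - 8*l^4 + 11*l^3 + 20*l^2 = (l + 1)*(l^4 - 9*l^3 + 20*l^2) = (l - 5)*(l + 1)*(l^3 - 4*l^2) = l*(l - 5)*(l + 1)*(l^2 - 4*l) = l^2*(l - 5)*(l + 1)*(l - 4)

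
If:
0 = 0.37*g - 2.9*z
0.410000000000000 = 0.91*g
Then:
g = 0.45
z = 0.06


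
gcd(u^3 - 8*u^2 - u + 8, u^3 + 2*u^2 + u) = u + 1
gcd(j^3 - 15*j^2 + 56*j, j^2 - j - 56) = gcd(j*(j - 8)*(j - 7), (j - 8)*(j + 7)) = j - 8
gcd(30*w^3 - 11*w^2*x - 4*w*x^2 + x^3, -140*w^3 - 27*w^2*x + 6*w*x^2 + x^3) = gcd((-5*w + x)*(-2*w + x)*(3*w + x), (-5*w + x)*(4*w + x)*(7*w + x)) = -5*w + x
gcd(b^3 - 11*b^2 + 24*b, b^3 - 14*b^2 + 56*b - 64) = b - 8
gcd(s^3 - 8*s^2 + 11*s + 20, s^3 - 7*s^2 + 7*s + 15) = s^2 - 4*s - 5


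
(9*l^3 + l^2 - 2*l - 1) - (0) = 9*l^3 + l^2 - 2*l - 1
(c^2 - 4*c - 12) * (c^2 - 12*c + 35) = c^4 - 16*c^3 + 71*c^2 + 4*c - 420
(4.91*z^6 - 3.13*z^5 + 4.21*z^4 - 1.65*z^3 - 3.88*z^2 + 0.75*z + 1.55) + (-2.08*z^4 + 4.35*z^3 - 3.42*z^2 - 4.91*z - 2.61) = 4.91*z^6 - 3.13*z^5 + 2.13*z^4 + 2.7*z^3 - 7.3*z^2 - 4.16*z - 1.06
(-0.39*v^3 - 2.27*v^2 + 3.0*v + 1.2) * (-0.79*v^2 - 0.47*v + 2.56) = 0.3081*v^5 + 1.9766*v^4 - 2.3015*v^3 - 8.1692*v^2 + 7.116*v + 3.072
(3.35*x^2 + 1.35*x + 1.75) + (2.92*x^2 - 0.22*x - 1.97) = 6.27*x^2 + 1.13*x - 0.22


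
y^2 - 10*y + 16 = (y - 8)*(y - 2)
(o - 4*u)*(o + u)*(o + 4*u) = o^3 + o^2*u - 16*o*u^2 - 16*u^3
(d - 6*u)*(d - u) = d^2 - 7*d*u + 6*u^2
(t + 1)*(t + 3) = t^2 + 4*t + 3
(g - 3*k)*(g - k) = g^2 - 4*g*k + 3*k^2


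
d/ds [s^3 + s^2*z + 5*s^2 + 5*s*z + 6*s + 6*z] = 3*s^2 + 2*s*z + 10*s + 5*z + 6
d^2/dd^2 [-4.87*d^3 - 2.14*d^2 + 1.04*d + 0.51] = -29.22*d - 4.28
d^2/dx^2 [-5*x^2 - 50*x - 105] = -10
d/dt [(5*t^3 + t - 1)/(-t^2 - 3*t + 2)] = (-5*t^4 - 30*t^3 + 31*t^2 - 2*t - 1)/(t^4 + 6*t^3 + 5*t^2 - 12*t + 4)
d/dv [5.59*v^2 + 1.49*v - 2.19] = 11.18*v + 1.49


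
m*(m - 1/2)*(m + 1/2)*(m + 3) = m^4 + 3*m^3 - m^2/4 - 3*m/4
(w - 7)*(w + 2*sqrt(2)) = w^2 - 7*w + 2*sqrt(2)*w - 14*sqrt(2)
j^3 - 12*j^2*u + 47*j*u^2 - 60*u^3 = (j - 5*u)*(j - 4*u)*(j - 3*u)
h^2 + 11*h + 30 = (h + 5)*(h + 6)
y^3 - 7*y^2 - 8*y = y*(y - 8)*(y + 1)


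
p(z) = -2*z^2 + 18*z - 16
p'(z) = 18 - 4*z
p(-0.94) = -34.69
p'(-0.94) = 21.76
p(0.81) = -2.73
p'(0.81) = 14.76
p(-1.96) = -58.96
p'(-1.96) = 25.84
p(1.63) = 8.03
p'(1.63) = 11.48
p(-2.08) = -62.09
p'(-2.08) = 26.32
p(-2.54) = -74.62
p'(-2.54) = 28.16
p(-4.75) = -146.62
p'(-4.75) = 37.00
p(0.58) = -6.23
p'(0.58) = 15.68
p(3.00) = 20.00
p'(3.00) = 6.00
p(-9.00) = -340.00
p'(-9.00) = 54.00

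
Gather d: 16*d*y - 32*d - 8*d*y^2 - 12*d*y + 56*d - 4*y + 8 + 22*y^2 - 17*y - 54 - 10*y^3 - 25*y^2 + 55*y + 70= d*(-8*y^2 + 4*y + 24) - 10*y^3 - 3*y^2 + 34*y + 24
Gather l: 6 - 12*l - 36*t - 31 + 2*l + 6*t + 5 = -10*l - 30*t - 20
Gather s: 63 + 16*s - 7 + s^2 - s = s^2 + 15*s + 56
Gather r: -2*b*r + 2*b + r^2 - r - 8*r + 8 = 2*b + r^2 + r*(-2*b - 9) + 8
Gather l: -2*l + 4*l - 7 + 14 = 2*l + 7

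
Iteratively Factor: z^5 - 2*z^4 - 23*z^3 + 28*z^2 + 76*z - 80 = (z - 1)*(z^4 - z^3 - 24*z^2 + 4*z + 80) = (z - 1)*(z + 4)*(z^3 - 5*z^2 - 4*z + 20) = (z - 2)*(z - 1)*(z + 4)*(z^2 - 3*z - 10) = (z - 5)*(z - 2)*(z - 1)*(z + 4)*(z + 2)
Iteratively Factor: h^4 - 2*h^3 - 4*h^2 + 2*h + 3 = (h - 1)*(h^3 - h^2 - 5*h - 3) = (h - 3)*(h - 1)*(h^2 + 2*h + 1) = (h - 3)*(h - 1)*(h + 1)*(h + 1)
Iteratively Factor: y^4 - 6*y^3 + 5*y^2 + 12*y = (y - 3)*(y^3 - 3*y^2 - 4*y) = (y - 4)*(y - 3)*(y^2 + y) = y*(y - 4)*(y - 3)*(y + 1)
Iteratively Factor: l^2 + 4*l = (l + 4)*(l)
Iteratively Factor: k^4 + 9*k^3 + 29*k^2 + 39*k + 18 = (k + 1)*(k^3 + 8*k^2 + 21*k + 18) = (k + 1)*(k + 2)*(k^2 + 6*k + 9) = (k + 1)*(k + 2)*(k + 3)*(k + 3)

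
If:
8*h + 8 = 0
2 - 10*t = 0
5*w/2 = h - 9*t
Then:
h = -1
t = 1/5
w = -28/25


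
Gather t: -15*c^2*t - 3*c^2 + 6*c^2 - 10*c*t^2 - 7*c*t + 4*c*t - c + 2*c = 3*c^2 - 10*c*t^2 + c + t*(-15*c^2 - 3*c)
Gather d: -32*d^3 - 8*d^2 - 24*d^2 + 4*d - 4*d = -32*d^3 - 32*d^2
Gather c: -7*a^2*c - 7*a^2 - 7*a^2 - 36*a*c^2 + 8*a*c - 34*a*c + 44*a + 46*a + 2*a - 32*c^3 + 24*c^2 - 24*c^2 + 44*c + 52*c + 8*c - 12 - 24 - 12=-14*a^2 - 36*a*c^2 + 92*a - 32*c^3 + c*(-7*a^2 - 26*a + 104) - 48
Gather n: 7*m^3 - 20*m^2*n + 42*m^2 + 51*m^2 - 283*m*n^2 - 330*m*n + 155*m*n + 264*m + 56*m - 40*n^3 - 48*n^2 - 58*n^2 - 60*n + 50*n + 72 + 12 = 7*m^3 + 93*m^2 + 320*m - 40*n^3 + n^2*(-283*m - 106) + n*(-20*m^2 - 175*m - 10) + 84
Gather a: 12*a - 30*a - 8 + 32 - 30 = -18*a - 6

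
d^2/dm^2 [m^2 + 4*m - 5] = 2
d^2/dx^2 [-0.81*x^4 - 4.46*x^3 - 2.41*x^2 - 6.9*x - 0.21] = -9.72*x^2 - 26.76*x - 4.82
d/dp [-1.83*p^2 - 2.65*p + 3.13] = -3.66*p - 2.65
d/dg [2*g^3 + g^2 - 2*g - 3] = 6*g^2 + 2*g - 2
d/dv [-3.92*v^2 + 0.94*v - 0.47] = 0.94 - 7.84*v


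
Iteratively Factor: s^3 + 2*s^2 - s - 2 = (s + 1)*(s^2 + s - 2) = (s + 1)*(s + 2)*(s - 1)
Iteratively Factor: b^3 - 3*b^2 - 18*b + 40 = (b + 4)*(b^2 - 7*b + 10) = (b - 5)*(b + 4)*(b - 2)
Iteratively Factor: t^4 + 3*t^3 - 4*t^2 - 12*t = (t)*(t^3 + 3*t^2 - 4*t - 12) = t*(t + 2)*(t^2 + t - 6) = t*(t + 2)*(t + 3)*(t - 2)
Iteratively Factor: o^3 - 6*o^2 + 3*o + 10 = (o - 5)*(o^2 - o - 2) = (o - 5)*(o + 1)*(o - 2)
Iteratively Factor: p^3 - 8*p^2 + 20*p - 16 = (p - 4)*(p^2 - 4*p + 4) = (p - 4)*(p - 2)*(p - 2)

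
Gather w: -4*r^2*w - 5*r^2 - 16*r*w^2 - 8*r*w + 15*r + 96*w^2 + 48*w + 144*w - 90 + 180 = -5*r^2 + 15*r + w^2*(96 - 16*r) + w*(-4*r^2 - 8*r + 192) + 90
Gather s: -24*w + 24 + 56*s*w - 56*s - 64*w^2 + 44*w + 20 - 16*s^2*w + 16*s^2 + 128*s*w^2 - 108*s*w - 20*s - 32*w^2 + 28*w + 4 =s^2*(16 - 16*w) + s*(128*w^2 - 52*w - 76) - 96*w^2 + 48*w + 48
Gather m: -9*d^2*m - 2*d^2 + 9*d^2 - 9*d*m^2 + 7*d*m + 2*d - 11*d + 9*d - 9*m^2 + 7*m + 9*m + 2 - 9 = 7*d^2 + m^2*(-9*d - 9) + m*(-9*d^2 + 7*d + 16) - 7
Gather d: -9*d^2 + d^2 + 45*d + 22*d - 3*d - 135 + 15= -8*d^2 + 64*d - 120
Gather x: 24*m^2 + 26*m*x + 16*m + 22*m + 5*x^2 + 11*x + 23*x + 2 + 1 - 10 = 24*m^2 + 38*m + 5*x^2 + x*(26*m + 34) - 7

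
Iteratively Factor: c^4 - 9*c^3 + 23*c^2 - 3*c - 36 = (c - 3)*(c^3 - 6*c^2 + 5*c + 12) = (c - 3)*(c + 1)*(c^2 - 7*c + 12) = (c - 3)^2*(c + 1)*(c - 4)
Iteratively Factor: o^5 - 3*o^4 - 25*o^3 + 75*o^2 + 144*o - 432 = (o + 4)*(o^4 - 7*o^3 + 3*o^2 + 63*o - 108) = (o - 4)*(o + 4)*(o^3 - 3*o^2 - 9*o + 27) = (o - 4)*(o - 3)*(o + 4)*(o^2 - 9) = (o - 4)*(o - 3)*(o + 3)*(o + 4)*(o - 3)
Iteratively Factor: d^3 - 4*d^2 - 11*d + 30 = (d + 3)*(d^2 - 7*d + 10) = (d - 2)*(d + 3)*(d - 5)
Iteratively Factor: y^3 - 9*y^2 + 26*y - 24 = (y - 3)*(y^2 - 6*y + 8) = (y - 4)*(y - 3)*(y - 2)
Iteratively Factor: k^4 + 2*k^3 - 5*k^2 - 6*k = (k - 2)*(k^3 + 4*k^2 + 3*k) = (k - 2)*(k + 3)*(k^2 + k) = k*(k - 2)*(k + 3)*(k + 1)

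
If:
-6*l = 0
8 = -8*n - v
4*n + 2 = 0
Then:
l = 0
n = -1/2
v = -4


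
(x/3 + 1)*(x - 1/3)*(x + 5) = x^3/3 + 23*x^2/9 + 37*x/9 - 5/3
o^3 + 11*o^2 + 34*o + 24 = (o + 1)*(o + 4)*(o + 6)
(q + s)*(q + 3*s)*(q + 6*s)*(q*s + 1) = q^4*s + 10*q^3*s^2 + q^3 + 27*q^2*s^3 + 10*q^2*s + 18*q*s^4 + 27*q*s^2 + 18*s^3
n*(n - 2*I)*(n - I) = n^3 - 3*I*n^2 - 2*n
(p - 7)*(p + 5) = p^2 - 2*p - 35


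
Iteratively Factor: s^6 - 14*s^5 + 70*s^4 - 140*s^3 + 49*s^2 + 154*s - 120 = (s + 1)*(s^5 - 15*s^4 + 85*s^3 - 225*s^2 + 274*s - 120) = (s - 1)*(s + 1)*(s^4 - 14*s^3 + 71*s^2 - 154*s + 120) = (s - 3)*(s - 1)*(s + 1)*(s^3 - 11*s^2 + 38*s - 40) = (s - 5)*(s - 3)*(s - 1)*(s + 1)*(s^2 - 6*s + 8) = (s - 5)*(s - 4)*(s - 3)*(s - 1)*(s + 1)*(s - 2)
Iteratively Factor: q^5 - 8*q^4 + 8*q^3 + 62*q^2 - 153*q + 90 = (q - 3)*(q^4 - 5*q^3 - 7*q^2 + 41*q - 30) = (q - 5)*(q - 3)*(q^3 - 7*q + 6) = (q - 5)*(q - 3)*(q - 1)*(q^2 + q - 6) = (q - 5)*(q - 3)*(q - 2)*(q - 1)*(q + 3)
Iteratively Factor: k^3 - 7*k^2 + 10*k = (k)*(k^2 - 7*k + 10) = k*(k - 5)*(k - 2)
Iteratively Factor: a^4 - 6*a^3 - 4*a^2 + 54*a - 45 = (a + 3)*(a^3 - 9*a^2 + 23*a - 15) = (a - 3)*(a + 3)*(a^2 - 6*a + 5) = (a - 5)*(a - 3)*(a + 3)*(a - 1)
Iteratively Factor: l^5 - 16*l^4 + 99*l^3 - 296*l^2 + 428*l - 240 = (l - 2)*(l^4 - 14*l^3 + 71*l^2 - 154*l + 120) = (l - 2)^2*(l^3 - 12*l^2 + 47*l - 60) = (l - 5)*(l - 2)^2*(l^2 - 7*l + 12) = (l - 5)*(l - 3)*(l - 2)^2*(l - 4)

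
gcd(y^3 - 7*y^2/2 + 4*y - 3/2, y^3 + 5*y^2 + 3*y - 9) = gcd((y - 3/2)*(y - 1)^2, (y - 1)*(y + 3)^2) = y - 1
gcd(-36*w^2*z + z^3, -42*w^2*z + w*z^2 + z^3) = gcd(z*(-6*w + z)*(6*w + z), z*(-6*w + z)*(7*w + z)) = -6*w*z + z^2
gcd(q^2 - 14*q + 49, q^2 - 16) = 1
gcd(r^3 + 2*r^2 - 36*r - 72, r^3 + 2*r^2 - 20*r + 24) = r + 6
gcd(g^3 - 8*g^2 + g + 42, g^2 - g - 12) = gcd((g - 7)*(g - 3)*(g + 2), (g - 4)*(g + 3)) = 1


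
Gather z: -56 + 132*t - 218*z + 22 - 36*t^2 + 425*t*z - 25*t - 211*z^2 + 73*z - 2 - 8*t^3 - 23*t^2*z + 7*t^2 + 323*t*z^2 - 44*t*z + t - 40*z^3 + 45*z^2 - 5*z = -8*t^3 - 29*t^2 + 108*t - 40*z^3 + z^2*(323*t - 166) + z*(-23*t^2 + 381*t - 150) - 36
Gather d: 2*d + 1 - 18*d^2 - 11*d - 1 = -18*d^2 - 9*d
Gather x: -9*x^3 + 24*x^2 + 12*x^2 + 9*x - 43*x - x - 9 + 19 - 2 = -9*x^3 + 36*x^2 - 35*x + 8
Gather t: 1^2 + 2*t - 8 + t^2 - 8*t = t^2 - 6*t - 7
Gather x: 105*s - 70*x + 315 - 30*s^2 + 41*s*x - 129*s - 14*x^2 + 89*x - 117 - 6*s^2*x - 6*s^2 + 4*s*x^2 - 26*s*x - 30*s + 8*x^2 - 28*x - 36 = -36*s^2 - 54*s + x^2*(4*s - 6) + x*(-6*s^2 + 15*s - 9) + 162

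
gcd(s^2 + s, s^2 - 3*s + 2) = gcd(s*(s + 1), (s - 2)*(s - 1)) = 1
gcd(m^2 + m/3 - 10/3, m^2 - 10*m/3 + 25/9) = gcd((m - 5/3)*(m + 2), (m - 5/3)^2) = m - 5/3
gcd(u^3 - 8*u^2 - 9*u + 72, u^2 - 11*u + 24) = u^2 - 11*u + 24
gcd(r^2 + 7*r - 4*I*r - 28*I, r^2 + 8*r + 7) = r + 7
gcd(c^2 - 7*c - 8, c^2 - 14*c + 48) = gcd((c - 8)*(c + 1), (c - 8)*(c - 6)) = c - 8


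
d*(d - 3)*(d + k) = d^3 + d^2*k - 3*d^2 - 3*d*k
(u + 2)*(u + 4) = u^2 + 6*u + 8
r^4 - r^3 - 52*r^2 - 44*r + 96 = (r - 8)*(r - 1)*(r + 2)*(r + 6)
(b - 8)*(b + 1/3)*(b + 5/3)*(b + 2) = b^4 - 4*b^3 - 247*b^2/9 - 106*b/3 - 80/9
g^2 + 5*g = g*(g + 5)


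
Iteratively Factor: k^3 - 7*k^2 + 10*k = (k - 5)*(k^2 - 2*k) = (k - 5)*(k - 2)*(k)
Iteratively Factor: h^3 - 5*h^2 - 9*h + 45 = (h + 3)*(h^2 - 8*h + 15) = (h - 3)*(h + 3)*(h - 5)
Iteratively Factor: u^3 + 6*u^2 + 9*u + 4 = (u + 1)*(u^2 + 5*u + 4) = (u + 1)^2*(u + 4)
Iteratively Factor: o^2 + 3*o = (o + 3)*(o)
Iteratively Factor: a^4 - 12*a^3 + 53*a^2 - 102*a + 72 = (a - 2)*(a^3 - 10*a^2 + 33*a - 36) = (a - 3)*(a - 2)*(a^2 - 7*a + 12) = (a - 4)*(a - 3)*(a - 2)*(a - 3)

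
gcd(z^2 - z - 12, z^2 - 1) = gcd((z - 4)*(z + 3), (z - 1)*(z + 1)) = 1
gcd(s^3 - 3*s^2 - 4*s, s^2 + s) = s^2 + s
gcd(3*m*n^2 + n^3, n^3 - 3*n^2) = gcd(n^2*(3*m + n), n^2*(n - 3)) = n^2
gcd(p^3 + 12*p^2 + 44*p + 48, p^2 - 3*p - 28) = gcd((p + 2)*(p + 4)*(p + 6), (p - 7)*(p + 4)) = p + 4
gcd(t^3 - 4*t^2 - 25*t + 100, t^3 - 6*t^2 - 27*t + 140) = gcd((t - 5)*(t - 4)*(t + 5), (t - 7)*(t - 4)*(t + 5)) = t^2 + t - 20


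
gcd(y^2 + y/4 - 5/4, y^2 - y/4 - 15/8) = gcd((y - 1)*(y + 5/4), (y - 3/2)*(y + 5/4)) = y + 5/4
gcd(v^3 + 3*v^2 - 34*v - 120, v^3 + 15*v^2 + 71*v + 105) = v + 5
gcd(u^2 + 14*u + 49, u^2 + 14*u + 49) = u^2 + 14*u + 49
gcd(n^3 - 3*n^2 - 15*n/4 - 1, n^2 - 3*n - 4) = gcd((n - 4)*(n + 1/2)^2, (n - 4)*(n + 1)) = n - 4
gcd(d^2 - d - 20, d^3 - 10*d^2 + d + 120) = d - 5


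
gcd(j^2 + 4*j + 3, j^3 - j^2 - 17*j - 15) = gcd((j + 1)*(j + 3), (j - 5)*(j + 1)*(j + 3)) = j^2 + 4*j + 3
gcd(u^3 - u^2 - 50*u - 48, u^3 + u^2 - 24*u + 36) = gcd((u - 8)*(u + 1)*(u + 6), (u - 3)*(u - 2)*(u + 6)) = u + 6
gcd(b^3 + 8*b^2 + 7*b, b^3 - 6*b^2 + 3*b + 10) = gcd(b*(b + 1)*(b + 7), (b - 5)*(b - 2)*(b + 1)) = b + 1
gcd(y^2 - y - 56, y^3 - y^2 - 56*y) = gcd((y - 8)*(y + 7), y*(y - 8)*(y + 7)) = y^2 - y - 56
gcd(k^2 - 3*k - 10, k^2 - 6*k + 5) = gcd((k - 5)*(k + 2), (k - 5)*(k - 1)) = k - 5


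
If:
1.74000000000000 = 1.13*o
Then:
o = 1.54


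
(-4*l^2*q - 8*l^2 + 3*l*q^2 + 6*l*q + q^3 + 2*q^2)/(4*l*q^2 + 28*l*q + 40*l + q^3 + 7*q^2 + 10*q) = (-l + q)/(q + 5)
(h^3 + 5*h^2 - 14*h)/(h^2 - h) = (h^2 + 5*h - 14)/(h - 1)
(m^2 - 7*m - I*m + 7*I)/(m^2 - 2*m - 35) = (m - I)/(m + 5)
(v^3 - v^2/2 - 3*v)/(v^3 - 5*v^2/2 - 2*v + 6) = v/(v - 2)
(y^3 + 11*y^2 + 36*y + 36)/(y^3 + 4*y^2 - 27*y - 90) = (y + 2)/(y - 5)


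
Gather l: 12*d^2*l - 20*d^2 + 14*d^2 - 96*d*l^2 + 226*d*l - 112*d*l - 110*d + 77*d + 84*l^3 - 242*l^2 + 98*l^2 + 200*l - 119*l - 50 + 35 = -6*d^2 - 33*d + 84*l^3 + l^2*(-96*d - 144) + l*(12*d^2 + 114*d + 81) - 15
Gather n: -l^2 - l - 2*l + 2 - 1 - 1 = -l^2 - 3*l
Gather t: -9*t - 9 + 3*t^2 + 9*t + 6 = 3*t^2 - 3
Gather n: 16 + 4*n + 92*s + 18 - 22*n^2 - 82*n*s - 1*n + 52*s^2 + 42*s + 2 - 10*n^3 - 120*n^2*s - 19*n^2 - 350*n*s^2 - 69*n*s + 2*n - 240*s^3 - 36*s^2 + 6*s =-10*n^3 + n^2*(-120*s - 41) + n*(-350*s^2 - 151*s + 5) - 240*s^3 + 16*s^2 + 140*s + 36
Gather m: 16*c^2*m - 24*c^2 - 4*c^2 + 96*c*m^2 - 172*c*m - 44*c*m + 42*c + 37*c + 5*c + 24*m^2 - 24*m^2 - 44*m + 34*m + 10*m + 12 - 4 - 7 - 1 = -28*c^2 + 96*c*m^2 + 84*c + m*(16*c^2 - 216*c)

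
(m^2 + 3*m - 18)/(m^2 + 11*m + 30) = (m - 3)/(m + 5)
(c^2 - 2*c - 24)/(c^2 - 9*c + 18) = (c + 4)/(c - 3)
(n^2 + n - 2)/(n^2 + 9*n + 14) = (n - 1)/(n + 7)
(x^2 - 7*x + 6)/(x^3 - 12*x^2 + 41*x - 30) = 1/(x - 5)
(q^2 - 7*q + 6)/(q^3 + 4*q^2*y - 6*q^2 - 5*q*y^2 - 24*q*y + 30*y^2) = (1 - q)/(-q^2 - 4*q*y + 5*y^2)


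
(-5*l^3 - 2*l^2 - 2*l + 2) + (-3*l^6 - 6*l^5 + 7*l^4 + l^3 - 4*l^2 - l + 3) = -3*l^6 - 6*l^5 + 7*l^4 - 4*l^3 - 6*l^2 - 3*l + 5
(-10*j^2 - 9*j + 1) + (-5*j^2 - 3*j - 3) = -15*j^2 - 12*j - 2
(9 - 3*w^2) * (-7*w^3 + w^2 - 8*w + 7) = 21*w^5 - 3*w^4 - 39*w^3 - 12*w^2 - 72*w + 63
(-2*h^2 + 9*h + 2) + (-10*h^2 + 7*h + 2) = -12*h^2 + 16*h + 4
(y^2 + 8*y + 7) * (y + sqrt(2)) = y^3 + sqrt(2)*y^2 + 8*y^2 + 7*y + 8*sqrt(2)*y + 7*sqrt(2)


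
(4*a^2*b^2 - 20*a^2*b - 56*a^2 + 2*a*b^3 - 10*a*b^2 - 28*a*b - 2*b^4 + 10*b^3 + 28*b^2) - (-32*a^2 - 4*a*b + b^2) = 4*a^2*b^2 - 20*a^2*b - 24*a^2 + 2*a*b^3 - 10*a*b^2 - 24*a*b - 2*b^4 + 10*b^3 + 27*b^2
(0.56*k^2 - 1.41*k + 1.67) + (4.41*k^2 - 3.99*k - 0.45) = 4.97*k^2 - 5.4*k + 1.22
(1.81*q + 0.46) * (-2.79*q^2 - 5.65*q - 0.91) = -5.0499*q^3 - 11.5099*q^2 - 4.2461*q - 0.4186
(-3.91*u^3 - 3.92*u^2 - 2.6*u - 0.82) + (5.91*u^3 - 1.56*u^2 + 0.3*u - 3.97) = 2.0*u^3 - 5.48*u^2 - 2.3*u - 4.79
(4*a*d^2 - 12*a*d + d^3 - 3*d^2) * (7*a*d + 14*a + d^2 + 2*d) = 28*a^2*d^3 - 28*a^2*d^2 - 168*a^2*d + 11*a*d^4 - 11*a*d^3 - 66*a*d^2 + d^5 - d^4 - 6*d^3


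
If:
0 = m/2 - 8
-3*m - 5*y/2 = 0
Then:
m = 16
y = -96/5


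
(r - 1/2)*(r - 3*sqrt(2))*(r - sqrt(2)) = r^3 - 4*sqrt(2)*r^2 - r^2/2 + 2*sqrt(2)*r + 6*r - 3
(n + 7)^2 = n^2 + 14*n + 49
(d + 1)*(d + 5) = d^2 + 6*d + 5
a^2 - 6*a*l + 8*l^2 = (a - 4*l)*(a - 2*l)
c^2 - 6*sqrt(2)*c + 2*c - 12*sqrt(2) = (c + 2)*(c - 6*sqrt(2))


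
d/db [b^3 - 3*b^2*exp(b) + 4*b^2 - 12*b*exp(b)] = -3*b^2*exp(b) + 3*b^2 - 18*b*exp(b) + 8*b - 12*exp(b)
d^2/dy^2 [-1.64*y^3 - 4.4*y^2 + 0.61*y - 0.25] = -9.84*y - 8.8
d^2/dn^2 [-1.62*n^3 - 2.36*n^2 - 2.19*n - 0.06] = -9.72*n - 4.72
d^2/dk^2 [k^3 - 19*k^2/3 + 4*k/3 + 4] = 6*k - 38/3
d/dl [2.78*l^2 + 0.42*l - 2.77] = 5.56*l + 0.42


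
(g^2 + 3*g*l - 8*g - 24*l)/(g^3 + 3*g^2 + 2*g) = (g^2 + 3*g*l - 8*g - 24*l)/(g*(g^2 + 3*g + 2))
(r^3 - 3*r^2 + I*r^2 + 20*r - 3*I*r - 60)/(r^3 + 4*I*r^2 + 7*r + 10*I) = (r^2 - r*(3 + 4*I) + 12*I)/(r^2 - I*r + 2)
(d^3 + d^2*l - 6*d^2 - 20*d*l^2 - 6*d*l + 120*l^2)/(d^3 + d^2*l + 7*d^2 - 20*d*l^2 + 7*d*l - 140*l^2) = (d - 6)/(d + 7)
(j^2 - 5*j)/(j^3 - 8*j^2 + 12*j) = (j - 5)/(j^2 - 8*j + 12)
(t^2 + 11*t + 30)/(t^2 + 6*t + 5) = (t + 6)/(t + 1)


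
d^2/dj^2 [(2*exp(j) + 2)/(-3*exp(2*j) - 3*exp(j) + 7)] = (-18*exp(4*j) - 54*exp(3*j) - 306*exp(2*j) - 228*exp(j) - 140)*exp(j)/(27*exp(6*j) + 81*exp(5*j) - 108*exp(4*j) - 351*exp(3*j) + 252*exp(2*j) + 441*exp(j) - 343)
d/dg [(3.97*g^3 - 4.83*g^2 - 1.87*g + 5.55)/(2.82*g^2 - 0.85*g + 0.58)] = (11.1954*g^4 - 6.749*g^3 + 16.2867*g^2 - 36.9048*g + 3.6329)/(7.9524*g^4 - 4.794*g^3 + 3.9937*g^2 - 0.986*g + 0.3364)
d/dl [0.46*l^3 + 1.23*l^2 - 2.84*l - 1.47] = 1.38*l^2 + 2.46*l - 2.84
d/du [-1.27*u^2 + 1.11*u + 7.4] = 1.11 - 2.54*u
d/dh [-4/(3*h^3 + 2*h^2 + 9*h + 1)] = 4*(9*h^2 + 4*h + 9)/(3*h^3 + 2*h^2 + 9*h + 1)^2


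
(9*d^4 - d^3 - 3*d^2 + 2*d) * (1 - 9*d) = -81*d^5 + 18*d^4 + 26*d^3 - 21*d^2 + 2*d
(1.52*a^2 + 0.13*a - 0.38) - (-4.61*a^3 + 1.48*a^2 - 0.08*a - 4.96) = 4.61*a^3 + 0.04*a^2 + 0.21*a + 4.58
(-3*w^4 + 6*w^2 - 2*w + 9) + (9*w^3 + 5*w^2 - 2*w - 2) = -3*w^4 + 9*w^3 + 11*w^2 - 4*w + 7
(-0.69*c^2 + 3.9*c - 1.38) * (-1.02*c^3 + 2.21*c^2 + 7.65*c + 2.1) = 0.7038*c^5 - 5.5029*c^4 + 4.7481*c^3 + 25.3362*c^2 - 2.367*c - 2.898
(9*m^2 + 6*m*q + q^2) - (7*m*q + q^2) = 9*m^2 - m*q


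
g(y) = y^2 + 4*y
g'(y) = 2*y + 4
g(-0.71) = -2.34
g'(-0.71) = 2.58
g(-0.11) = -0.43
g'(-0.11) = 3.78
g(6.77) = 72.91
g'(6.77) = 17.54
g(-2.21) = -3.96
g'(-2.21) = -0.42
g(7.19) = 80.46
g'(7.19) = 18.38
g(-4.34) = 1.48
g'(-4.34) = -4.68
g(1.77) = 10.21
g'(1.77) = 7.54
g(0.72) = 3.40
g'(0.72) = 5.44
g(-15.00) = 165.00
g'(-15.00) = -26.00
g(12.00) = 192.00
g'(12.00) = 28.00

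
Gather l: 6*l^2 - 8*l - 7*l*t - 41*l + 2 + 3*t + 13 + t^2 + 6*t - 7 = 6*l^2 + l*(-7*t - 49) + t^2 + 9*t + 8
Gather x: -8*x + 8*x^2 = 8*x^2 - 8*x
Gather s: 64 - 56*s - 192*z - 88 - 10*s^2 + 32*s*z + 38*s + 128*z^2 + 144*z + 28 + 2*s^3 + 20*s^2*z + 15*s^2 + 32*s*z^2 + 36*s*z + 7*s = 2*s^3 + s^2*(20*z + 5) + s*(32*z^2 + 68*z - 11) + 128*z^2 - 48*z + 4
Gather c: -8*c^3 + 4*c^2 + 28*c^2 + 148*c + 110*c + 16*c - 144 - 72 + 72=-8*c^3 + 32*c^2 + 274*c - 144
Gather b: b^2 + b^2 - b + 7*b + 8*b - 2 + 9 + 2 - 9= 2*b^2 + 14*b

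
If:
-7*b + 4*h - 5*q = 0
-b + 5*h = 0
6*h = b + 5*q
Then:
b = 0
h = 0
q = 0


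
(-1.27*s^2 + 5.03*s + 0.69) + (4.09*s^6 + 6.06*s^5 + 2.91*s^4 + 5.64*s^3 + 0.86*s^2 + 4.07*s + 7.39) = 4.09*s^6 + 6.06*s^5 + 2.91*s^4 + 5.64*s^3 - 0.41*s^2 + 9.1*s + 8.08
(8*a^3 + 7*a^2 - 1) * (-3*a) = -24*a^4 - 21*a^3 + 3*a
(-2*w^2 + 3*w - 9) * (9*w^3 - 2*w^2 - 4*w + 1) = -18*w^5 + 31*w^4 - 79*w^3 + 4*w^2 + 39*w - 9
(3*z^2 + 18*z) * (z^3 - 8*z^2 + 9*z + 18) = 3*z^5 - 6*z^4 - 117*z^3 + 216*z^2 + 324*z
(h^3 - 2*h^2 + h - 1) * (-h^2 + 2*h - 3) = -h^5 + 4*h^4 - 8*h^3 + 9*h^2 - 5*h + 3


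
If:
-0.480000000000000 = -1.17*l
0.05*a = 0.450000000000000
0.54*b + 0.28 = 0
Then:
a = 9.00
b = -0.52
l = 0.41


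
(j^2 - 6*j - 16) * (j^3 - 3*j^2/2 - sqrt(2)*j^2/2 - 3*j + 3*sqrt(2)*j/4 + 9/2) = j^5 - 15*j^4/2 - sqrt(2)*j^4/2 - 10*j^3 + 15*sqrt(2)*j^3/4 + 7*sqrt(2)*j^2/2 + 93*j^2/2 - 12*sqrt(2)*j + 21*j - 72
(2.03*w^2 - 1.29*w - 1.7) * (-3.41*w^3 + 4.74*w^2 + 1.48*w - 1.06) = -6.9223*w^5 + 14.0211*w^4 + 2.6868*w^3 - 12.119*w^2 - 1.1486*w + 1.802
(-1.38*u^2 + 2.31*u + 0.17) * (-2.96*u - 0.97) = 4.0848*u^3 - 5.499*u^2 - 2.7439*u - 0.1649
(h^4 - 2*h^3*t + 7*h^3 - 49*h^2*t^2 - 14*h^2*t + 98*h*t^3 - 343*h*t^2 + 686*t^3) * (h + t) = h^5 - h^4*t + 7*h^4 - 51*h^3*t^2 - 7*h^3*t + 49*h^2*t^3 - 357*h^2*t^2 + 98*h*t^4 + 343*h*t^3 + 686*t^4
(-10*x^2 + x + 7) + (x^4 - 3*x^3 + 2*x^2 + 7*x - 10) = x^4 - 3*x^3 - 8*x^2 + 8*x - 3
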